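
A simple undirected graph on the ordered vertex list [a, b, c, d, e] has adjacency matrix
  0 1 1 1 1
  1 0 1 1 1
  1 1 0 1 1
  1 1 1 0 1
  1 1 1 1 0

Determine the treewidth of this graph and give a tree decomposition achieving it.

Treewidth 4.
One optimal decomposition is:
Bags: B1 = {a, b, c, d, e}
Tree: (single bag)

A single bag containing all 5 vertices is trivially a valid decomposition of width 4. For the lower bound, the 5 vertices {a, b, c, d, e} are pairwise adjacent, and any tree decomposition puts a clique entirely inside one bag — forcing width ≥ 4. Combining the bounds, tw(G) = 4.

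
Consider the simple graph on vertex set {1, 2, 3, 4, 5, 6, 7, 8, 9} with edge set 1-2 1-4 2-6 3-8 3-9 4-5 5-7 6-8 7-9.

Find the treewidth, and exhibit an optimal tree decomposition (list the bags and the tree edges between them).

Treewidth 2.
One optimal decomposition is:
Bags: B1 = {4, 5, 7}  B2 = {1, 4, 7}  B3 = {1, 2, 7}  B4 = {2, 6, 7}  B5 = {6, 7, 8}  B6 = {3, 7, 8}  B7 = {3, 7, 9}
Tree: B1–B2, B2–B3, B3–B4, B4–B5, B5–B6, B6–B7

Each bag holds 3 vertices, so the decomposition has width 2, which upper-bounds the treewidth. For the lower bound, G contains the cycle 7–5–4–1–2–6–8–3–9–7, so G is not a forest; only forests have treewidth ≤ 1, hence tw(G) ≥ 2. The upper and lower bounds meet at 2, so that is the treewidth.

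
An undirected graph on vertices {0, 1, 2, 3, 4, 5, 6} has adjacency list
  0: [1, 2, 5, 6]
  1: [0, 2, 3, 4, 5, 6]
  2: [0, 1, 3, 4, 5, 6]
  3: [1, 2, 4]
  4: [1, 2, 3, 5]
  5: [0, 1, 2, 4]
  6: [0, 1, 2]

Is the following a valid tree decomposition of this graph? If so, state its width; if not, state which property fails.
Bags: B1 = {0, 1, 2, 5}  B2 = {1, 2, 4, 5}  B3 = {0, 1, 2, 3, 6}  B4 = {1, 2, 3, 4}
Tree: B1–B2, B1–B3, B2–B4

No — bags containing vertex 3 are not connected in the tree.

A tree decomposition must satisfy three properties: every vertex lies in some bag; for every edge, both endpoints lie together in some bag; and for every vertex, the bags containing it form a connected subtree. Here bags containing vertex 3 are not connected in the tree, so the decomposition is invalid.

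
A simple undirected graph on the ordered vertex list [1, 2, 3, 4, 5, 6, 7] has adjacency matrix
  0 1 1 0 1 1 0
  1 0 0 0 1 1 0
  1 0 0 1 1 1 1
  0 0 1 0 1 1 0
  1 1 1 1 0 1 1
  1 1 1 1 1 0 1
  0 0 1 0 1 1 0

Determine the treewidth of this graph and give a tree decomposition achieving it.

Treewidth 3.
One optimal decomposition is:
Bags: B1 = {3, 5, 6, 7}  B2 = {1, 3, 5, 6}  B3 = {1, 2, 5, 6}  B4 = {3, 4, 5, 6}
Tree: B1–B2, B2–B3, B2–B4

Each bag holds 4 vertices, so the decomposition has width 3, which upper-bounds the treewidth. Conversely, {1, 2, 5, 6} is a clique of size 4, and the vertices of any clique must share a bag in every tree decomposition; so some bag has ≥ 4 vertices and tw(G) ≥ 3. The upper and lower bounds meet at 3, so that is the treewidth.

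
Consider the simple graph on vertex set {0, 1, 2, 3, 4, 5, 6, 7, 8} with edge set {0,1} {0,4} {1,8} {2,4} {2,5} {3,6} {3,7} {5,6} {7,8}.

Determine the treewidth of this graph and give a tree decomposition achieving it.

Treewidth 2.
One optimal decomposition is:
Bags: B1 = {0, 1, 8}  B2 = {0, 4, 8}  B3 = {2, 4, 8}  B4 = {2, 5, 8}  B5 = {5, 6, 8}  B6 = {3, 6, 8}  B7 = {3, 7, 8}
Tree: B1–B2, B2–B3, B3–B4, B4–B5, B5–B6, B6–B7

Every bag has size at most 3, so the width is 3 − 1 = 2 and tw(G) ≤ 2. The edges 8–1–0–4–2–5–6–3–7–8 form a cycle, so G is not a tree and its treewidth is at least 2. The upper and lower bounds meet at 2, so that is the treewidth.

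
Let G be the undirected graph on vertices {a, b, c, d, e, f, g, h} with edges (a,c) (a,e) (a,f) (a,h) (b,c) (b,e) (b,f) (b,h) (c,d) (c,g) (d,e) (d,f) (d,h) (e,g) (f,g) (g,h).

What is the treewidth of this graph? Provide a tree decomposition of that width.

Every bag has size at most 5, so the width is 5 − 1 = 4 and tw(G) ≤ 4. For the lower bound: the 5 vertex sets {a,c}, {e,g}, {b,h}, {f}, {d} are disjoint, each induces a connected subgraph, and every pair is joined by at least one edge of G. Contracting each set to a single vertex therefore yields K_{5} as a minor, and since treewidth is minor-monotone, tw(G) ≥ tw(K_{5}) = 4. Therefore the treewidth is 4.

Treewidth 4.
Bags: B1 = {a, c, e, f, h}  B2 = {c, e, f, g, h}  B3 = {b, c, e, f, h}  B4 = {c, d, e, f, h}
Tree: B1–B2, B2–B3, B3–B4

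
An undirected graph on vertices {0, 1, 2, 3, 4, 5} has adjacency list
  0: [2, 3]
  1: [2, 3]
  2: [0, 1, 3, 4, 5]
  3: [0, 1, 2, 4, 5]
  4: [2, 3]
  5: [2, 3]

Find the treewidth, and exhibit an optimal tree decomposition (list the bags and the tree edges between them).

Every bag has size at most 3, so the width is 3 − 1 = 2 and tw(G) ≤ 2. For the lower bound, the 3 vertices {0, 2, 3} are pairwise adjacent, and any tree decomposition puts a clique entirely inside one bag — forcing width ≥ 2. Combining the bounds, tw(G) = 2.

Treewidth 2.
One optimal decomposition is:
Bags: B1 = {0, 2, 3}  B2 = {2, 3, 4}  B3 = {2, 3, 5}  B4 = {1, 2, 3}
Tree: B1–B2, B2–B3, B2–B4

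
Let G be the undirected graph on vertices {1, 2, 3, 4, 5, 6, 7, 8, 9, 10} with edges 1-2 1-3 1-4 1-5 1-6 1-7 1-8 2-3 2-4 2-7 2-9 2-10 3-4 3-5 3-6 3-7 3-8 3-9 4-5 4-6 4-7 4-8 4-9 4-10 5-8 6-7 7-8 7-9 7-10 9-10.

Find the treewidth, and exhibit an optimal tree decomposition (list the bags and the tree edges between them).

Each bag holds 5 vertices, so the decomposition has width 4, which upper-bounds the treewidth. On the other hand G contains the 5-clique {2, 4, 7, 9, 10}. A clique must lie in a single bag of any decomposition, so no decomposition can have width below 4. Hence tw(G) = 4 exactly.

Treewidth 4.
One optimal decomposition is:
Bags: B1 = {1, 3, 4, 6, 7}  B2 = {1, 3, 4, 7, 8}  B3 = {1, 2, 3, 4, 7}  B4 = {2, 3, 4, 7, 9}  B5 = {2, 4, 7, 9, 10}  B6 = {1, 3, 4, 5, 8}
Tree: B1–B2, B1–B3, B3–B4, B4–B5, B2–B6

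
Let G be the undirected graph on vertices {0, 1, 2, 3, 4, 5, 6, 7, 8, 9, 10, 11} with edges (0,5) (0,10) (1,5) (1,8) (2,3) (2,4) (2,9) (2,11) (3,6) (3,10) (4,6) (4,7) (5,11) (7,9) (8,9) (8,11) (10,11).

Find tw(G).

3

A width-3 tree decomposition is:
Bags: B1 = {0, 1, 5, 8}  B2 = {0, 5, 8, 11}  B3 = {0, 8, 10, 11}  B4 = {8, 9, 10, 11}  B5 = {2, 9, 10, 11}  B6 = {2, 3, 9, 10}  B7 = {2, 3, 7, 9}  B8 = {2, 3, 4, 7}  B9 = {3, 4, 6, 7}
Tree: B1–B2, B2–B3, B3–B4, B4–B5, B5–B6, B6–B7, B7–B8, B8–B9
Each bag holds 4 vertices, so the decomposition has width 3, which upper-bounds the treewidth. For the lower bound: the 4 vertex sets {0,1,5}, {8}, {11}, {2,3,9,10} are disjoint, each induces a connected subgraph, and every pair is joined by at least one edge of G. Contracting each set to a single vertex therefore yields K_{4} as a minor, and since treewidth is minor-monotone, tw(G) ≥ tw(K_{4}) = 3. Hence tw(G) = 3 exactly.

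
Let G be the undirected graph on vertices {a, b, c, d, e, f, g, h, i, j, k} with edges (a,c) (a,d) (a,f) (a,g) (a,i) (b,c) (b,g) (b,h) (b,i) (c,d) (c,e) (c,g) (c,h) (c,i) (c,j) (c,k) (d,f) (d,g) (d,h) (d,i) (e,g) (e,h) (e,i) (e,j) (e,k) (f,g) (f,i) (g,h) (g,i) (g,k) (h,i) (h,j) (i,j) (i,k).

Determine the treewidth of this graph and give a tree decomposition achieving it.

The largest bag has 5 vertices, giving width 4; this decomposition certifies tw(G) ≤ 4. For the lower bound, the 5 vertices {c, d, g, h, i} are pairwise adjacent, and any tree decomposition puts a clique entirely inside one bag — forcing width ≥ 4. Combining the bounds, tw(G) = 4.

Treewidth 4.
One such decomposition:
Bags: B1 = {c, e, g, h, i}  B2 = {b, c, g, h, i}  B3 = {c, d, g, h, i}  B4 = {a, c, d, g, i}  B5 = {c, e, g, i, k}  B6 = {c, e, h, i, j}  B7 = {a, d, f, g, i}
Tree: B1–B2, B1–B3, B3–B4, B1–B5, B1–B6, B4–B7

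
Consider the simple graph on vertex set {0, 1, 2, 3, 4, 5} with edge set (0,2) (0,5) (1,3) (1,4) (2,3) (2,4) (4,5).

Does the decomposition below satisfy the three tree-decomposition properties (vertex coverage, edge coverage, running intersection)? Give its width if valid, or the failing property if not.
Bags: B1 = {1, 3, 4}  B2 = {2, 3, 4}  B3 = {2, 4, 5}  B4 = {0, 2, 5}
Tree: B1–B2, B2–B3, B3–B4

Yes; width 2.

Every vertex of G appears in some bag (union = {0, 1, 2, 3, 4, 5}); every edge is covered by a bag; and for each vertex v the set of bags containing v is connected in the bag tree. The decomposition is therefore valid. The largest bag has 3 vertices, so the width is 2.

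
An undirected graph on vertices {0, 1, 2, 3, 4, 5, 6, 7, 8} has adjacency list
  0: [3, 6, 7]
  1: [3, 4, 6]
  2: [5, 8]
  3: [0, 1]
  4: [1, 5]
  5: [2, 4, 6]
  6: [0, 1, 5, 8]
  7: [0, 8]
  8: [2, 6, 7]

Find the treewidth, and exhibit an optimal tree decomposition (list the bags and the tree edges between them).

Every bag has size at most 4, so the width is 4 − 1 = 3 and tw(G) ≤ 3. For the lower bound: the 4 vertex sets {2,7,8}, {5}, {6}, {0,1,3,4} are disjoint, each induces a connected subgraph, and every pair is joined by at least one edge of G. Contracting each set to a single vertex therefore yields K_{4} as a minor, and since treewidth is minor-monotone, tw(G) ≥ tw(K_{4}) = 3. Hence tw(G) = 3 exactly.

Treewidth 3.
Bags: B1 = {2, 5, 7, 8}  B2 = {5, 6, 7, 8}  B3 = {0, 5, 6, 7}  B4 = {0, 4, 5, 6}  B5 = {0, 1, 4, 6}  B6 = {0, 1, 3, 4}
Tree: B1–B2, B2–B3, B3–B4, B4–B5, B5–B6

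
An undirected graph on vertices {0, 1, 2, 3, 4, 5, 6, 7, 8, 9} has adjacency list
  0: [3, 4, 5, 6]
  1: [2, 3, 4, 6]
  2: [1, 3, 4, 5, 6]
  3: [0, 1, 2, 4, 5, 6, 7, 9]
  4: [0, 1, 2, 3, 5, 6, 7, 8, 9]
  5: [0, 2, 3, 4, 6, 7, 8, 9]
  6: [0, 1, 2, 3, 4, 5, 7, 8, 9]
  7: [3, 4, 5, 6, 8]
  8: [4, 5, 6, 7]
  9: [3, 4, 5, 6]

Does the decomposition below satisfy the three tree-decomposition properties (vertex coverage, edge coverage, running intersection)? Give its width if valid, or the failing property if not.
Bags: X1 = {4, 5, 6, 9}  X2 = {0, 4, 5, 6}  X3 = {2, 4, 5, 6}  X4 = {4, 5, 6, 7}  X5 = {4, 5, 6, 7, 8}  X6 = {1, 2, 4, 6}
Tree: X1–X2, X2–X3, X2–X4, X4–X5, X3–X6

A tree decomposition must satisfy three properties: every vertex lies in some bag; for every edge, both endpoints lie together in some bag; and for every vertex, the bags containing it form a connected subtree. Here vertex 3 appears in no bag, so the decomposition is invalid.

No — vertex 3 appears in no bag.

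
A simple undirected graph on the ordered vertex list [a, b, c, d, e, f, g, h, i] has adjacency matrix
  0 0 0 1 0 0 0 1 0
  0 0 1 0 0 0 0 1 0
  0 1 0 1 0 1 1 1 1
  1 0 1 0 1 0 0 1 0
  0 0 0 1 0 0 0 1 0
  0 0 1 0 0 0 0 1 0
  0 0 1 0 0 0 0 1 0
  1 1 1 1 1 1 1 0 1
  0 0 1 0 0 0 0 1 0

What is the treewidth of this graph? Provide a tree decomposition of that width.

The largest bag has 3 vertices, giving width 2; this decomposition certifies tw(G) ≤ 2. On the other hand G contains the 3-clique {d, e, h}. A clique must lie in a single bag of any decomposition, so no decomposition can have width below 2. The upper and lower bounds meet at 2, so that is the treewidth.

Treewidth 2.
One such decomposition:
Bags: B1 = {c, g, h}  B2 = {c, d, h}  B3 = {a, d, h}  B4 = {b, c, h}  B5 = {c, f, h}  B6 = {c, h, i}  B7 = {d, e, h}
Tree: B1–B2, B2–B3, B1–B4, B2–B5, B4–B6, B2–B7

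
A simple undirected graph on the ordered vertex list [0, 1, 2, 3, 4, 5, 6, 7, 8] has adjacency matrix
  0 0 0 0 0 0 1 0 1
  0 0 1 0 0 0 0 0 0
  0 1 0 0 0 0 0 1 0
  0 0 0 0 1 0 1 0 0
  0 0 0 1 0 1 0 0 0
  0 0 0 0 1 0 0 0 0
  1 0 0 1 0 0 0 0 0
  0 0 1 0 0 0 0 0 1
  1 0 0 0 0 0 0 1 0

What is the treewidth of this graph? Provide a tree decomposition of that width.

The largest bag has 2 vertices, giving width 1; this decomposition certifies tw(G) ≤ 1. Since G has at least one edge (e.g. 1–2), it is not an edgeless graph, so tw(G) ≥ 1. Hence tw(G) = 1 exactly.

Treewidth 1.
One optimal decomposition is:
Bags: B1 = {1, 2}  B2 = {2, 7}  B3 = {7, 8}  B4 = {0, 8}  B5 = {0, 6}  B6 = {3, 6}  B7 = {3, 4}  B8 = {4, 5}
Tree: B1–B2, B2–B3, B3–B4, B4–B5, B5–B6, B6–B7, B7–B8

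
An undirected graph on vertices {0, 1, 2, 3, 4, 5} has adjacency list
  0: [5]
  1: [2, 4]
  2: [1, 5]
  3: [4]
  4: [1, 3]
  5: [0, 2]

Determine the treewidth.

A width-1 tree decomposition is:
Bags: B1 = {3, 4}  B2 = {1, 4}  B3 = {1, 2}  B4 = {2, 5}  B5 = {0, 5}
Tree: B1–B2, B2–B3, B3–B4, B4–B5
Each bag holds 2 vertices, so the decomposition has width 1, which upper-bounds the treewidth. Since G has at least one edge (e.g. 3–4), it is not an edgeless graph, so tw(G) ≥ 1. Therefore the treewidth is 1.

1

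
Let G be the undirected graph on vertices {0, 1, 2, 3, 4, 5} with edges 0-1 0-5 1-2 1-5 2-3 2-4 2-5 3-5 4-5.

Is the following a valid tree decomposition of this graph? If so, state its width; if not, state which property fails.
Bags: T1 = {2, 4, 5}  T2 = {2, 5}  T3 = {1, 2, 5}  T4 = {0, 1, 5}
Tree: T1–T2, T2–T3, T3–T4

No — vertex 3 appears in no bag.

A tree decomposition must satisfy three properties: every vertex lies in some bag; for every edge, both endpoints lie together in some bag; and for every vertex, the bags containing it form a connected subtree. Here vertex 3 appears in no bag, so the decomposition is invalid.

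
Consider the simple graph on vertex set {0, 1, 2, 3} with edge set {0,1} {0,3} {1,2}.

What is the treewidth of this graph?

1

A width-1 tree decomposition is:
Bags: B1 = {1, 2}  B2 = {0, 1}  B3 = {0, 3}
Tree: B1–B2, B2–B3
The largest bag has 2 vertices, giving width 1; this decomposition certifies tw(G) ≤ 1. Since G has at least one edge (e.g. 2–1), it is not an edgeless graph, so tw(G) ≥ 1. Therefore the treewidth is 1.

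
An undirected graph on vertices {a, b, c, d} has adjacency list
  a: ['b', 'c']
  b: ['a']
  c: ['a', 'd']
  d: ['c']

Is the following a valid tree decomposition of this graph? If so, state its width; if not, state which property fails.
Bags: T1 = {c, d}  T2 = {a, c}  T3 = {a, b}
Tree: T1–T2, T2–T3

Every vertex of G appears in some bag (union = {a, b, c, d}); every edge is covered by a bag; and for each vertex v the set of bags containing v is connected in the bag tree. The decomposition is therefore valid. The largest bag has 2 vertices, so the width is 1.

Yes; width 1.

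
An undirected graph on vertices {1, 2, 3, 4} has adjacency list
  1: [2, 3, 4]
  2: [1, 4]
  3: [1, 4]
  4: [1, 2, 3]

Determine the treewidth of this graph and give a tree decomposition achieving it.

Treewidth 2.
Bags: B1 = {1, 3, 4}  B2 = {1, 2, 4}
Tree: B1–B2

Each bag holds 3 vertices, so the decomposition has width 2, which upper-bounds the treewidth. On the other hand G contains the 3-clique {1, 2, 4}. A clique must lie in a single bag of any decomposition, so no decomposition can have width below 2. Hence tw(G) = 2 exactly.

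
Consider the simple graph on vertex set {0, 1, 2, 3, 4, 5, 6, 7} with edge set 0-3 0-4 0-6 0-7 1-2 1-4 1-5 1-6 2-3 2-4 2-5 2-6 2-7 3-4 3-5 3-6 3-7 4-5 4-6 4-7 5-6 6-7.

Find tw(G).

A width-4 tree decomposition is:
Bags: B1 = {0, 3, 4, 6, 7}  B2 = {2, 3, 4, 6, 7}  B3 = {2, 3, 4, 5, 6}  B4 = {1, 2, 4, 5, 6}
Tree: B1–B2, B2–B3, B3–B4
The largest bag has 5 vertices, giving width 4; this decomposition certifies tw(G) ≤ 4. Conversely, {0, 3, 4, 6, 7} is a clique of size 5, and the vertices of any clique must share a bag in every tree decomposition; so some bag has ≥ 5 vertices and tw(G) ≥ 4. Hence tw(G) = 4 exactly.

4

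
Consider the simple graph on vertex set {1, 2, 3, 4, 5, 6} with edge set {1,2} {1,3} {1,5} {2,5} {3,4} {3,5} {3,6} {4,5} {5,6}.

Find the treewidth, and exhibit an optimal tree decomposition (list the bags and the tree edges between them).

Every bag has size at most 3, so the width is 3 − 1 = 2 and tw(G) ≤ 2. For the lower bound, the 3 vertices {1, 2, 5} are pairwise adjacent, and any tree decomposition puts a clique entirely inside one bag — forcing width ≥ 2. Hence tw(G) = 2 exactly.

Treewidth 2.
Bags: B1 = {1, 2, 5}  B2 = {1, 3, 5}  B3 = {3, 5, 6}  B4 = {3, 4, 5}
Tree: B1–B2, B2–B3, B3–B4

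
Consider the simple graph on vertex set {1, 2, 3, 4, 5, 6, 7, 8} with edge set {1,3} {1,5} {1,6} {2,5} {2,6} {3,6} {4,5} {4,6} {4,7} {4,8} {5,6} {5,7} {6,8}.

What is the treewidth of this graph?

A width-2 tree decomposition is:
Bags: B1 = {4, 5, 6}  B2 = {1, 5, 6}  B3 = {4, 6, 8}  B4 = {1, 3, 6}  B5 = {2, 5, 6}  B6 = {4, 5, 7}
Tree: B1–B2, B1–B3, B2–B4, B2–B5, B1–B6
Each bag holds 3 vertices, so the decomposition has width 2, which upper-bounds the treewidth. For the lower bound, the 3 vertices {4, 6, 8} are pairwise adjacent, and any tree decomposition puts a clique entirely inside one bag — forcing width ≥ 2. Hence tw(G) = 2 exactly.

2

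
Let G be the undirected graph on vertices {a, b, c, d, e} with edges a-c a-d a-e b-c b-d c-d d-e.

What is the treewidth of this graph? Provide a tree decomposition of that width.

Each bag holds 3 vertices, so the decomposition has width 2, which upper-bounds the treewidth. On the other hand G contains the 3-clique {a, d, e}. A clique must lie in a single bag of any decomposition, so no decomposition can have width below 2. Combining the bounds, tw(G) = 2.

Treewidth 2.
One optimal decomposition is:
Bags: B1 = {a, d, e}  B2 = {a, c, d}  B3 = {b, c, d}
Tree: B1–B2, B2–B3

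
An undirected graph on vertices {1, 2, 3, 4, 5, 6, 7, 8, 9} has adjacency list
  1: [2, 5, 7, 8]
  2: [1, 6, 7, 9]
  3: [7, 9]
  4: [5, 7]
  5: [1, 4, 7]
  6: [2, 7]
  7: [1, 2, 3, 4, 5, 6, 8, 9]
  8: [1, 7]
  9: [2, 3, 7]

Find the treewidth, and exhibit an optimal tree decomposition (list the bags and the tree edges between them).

Treewidth 2.
One such decomposition:
Bags: B1 = {1, 5, 7}  B2 = {1, 7, 8}  B3 = {1, 2, 7}  B4 = {2, 7, 9}  B5 = {4, 5, 7}  B6 = {2, 6, 7}  B7 = {3, 7, 9}
Tree: B1–B2, B1–B3, B3–B4, B1–B5, B3–B6, B4–B7

Every bag has size at most 3, so the width is 3 − 1 = 2 and tw(G) ≤ 2. Conversely, {1, 7, 8} is a clique of size 3, and the vertices of any clique must share a bag in every tree decomposition; so some bag has ≥ 3 vertices and tw(G) ≥ 2. The upper and lower bounds meet at 2, so that is the treewidth.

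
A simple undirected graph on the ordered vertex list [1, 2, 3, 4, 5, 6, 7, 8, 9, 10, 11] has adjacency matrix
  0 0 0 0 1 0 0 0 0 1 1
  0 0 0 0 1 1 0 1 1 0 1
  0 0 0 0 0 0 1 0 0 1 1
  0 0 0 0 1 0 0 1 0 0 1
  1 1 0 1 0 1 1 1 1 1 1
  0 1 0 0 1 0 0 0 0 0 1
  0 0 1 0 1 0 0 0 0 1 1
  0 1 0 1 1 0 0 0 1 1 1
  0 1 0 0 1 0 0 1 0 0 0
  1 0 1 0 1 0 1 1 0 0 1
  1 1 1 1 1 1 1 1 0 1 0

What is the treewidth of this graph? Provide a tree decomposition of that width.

The largest bag has 4 vertices, giving width 3; this decomposition certifies tw(G) ≤ 3. For the lower bound, the 4 vertices {3, 7, 10, 11} are pairwise adjacent, and any tree decomposition puts a clique entirely inside one bag — forcing width ≥ 3. Hence tw(G) = 3 exactly.

Treewidth 3.
Bags: B1 = {1, 5, 10, 11}  B2 = {5, 8, 10, 11}  B3 = {2, 5, 8, 11}  B4 = {2, 5, 6, 11}  B5 = {2, 5, 8, 9}  B6 = {5, 7, 10, 11}  B7 = {4, 5, 8, 11}  B8 = {3, 7, 10, 11}
Tree: B1–B2, B2–B3, B3–B4, B3–B5, B2–B6, B2–B7, B6–B8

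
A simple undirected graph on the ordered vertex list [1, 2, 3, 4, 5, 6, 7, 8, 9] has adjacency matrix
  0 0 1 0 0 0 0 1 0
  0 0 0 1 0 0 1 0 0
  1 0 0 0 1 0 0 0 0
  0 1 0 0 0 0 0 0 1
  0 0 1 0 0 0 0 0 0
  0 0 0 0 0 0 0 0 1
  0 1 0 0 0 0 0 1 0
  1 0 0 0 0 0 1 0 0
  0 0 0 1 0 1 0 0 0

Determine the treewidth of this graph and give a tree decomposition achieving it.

Treewidth 1.
One optimal decomposition is:
Bags: B1 = {3, 5}  B2 = {1, 3}  B3 = {1, 8}  B4 = {7, 8}  B5 = {2, 7}  B6 = {2, 4}  B7 = {4, 9}  B8 = {6, 9}
Tree: B1–B2, B2–B3, B3–B4, B4–B5, B5–B6, B6–B7, B7–B8

The largest bag has 2 vertices, giving width 1; this decomposition certifies tw(G) ≤ 1. G has an edge, so its treewidth is at least 1. The upper and lower bounds meet at 1, so that is the treewidth.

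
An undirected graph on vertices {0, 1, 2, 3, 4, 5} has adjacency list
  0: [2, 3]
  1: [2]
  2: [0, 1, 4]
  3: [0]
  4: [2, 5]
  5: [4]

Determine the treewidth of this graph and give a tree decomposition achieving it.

Treewidth 1.
Bags: B1 = {0, 3}  B2 = {0, 2}  B3 = {2, 4}  B4 = {4, 5}  B5 = {1, 2}
Tree: B1–B2, B2–B3, B3–B4, B3–B5

The largest bag has 2 vertices, giving width 1; this decomposition certifies tw(G) ≤ 1. Since G has at least one edge (e.g. 3–0), it is not an edgeless graph, so tw(G) ≥ 1. The upper and lower bounds meet at 1, so that is the treewidth.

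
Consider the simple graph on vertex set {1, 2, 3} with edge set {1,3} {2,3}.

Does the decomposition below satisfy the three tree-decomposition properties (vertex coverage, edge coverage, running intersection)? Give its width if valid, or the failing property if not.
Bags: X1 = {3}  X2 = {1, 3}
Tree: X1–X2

No — vertex 2 appears in no bag.

A tree decomposition must satisfy three properties: every vertex lies in some bag; for every edge, both endpoints lie together in some bag; and for every vertex, the bags containing it form a connected subtree. Here vertex 2 appears in no bag, so the decomposition is invalid.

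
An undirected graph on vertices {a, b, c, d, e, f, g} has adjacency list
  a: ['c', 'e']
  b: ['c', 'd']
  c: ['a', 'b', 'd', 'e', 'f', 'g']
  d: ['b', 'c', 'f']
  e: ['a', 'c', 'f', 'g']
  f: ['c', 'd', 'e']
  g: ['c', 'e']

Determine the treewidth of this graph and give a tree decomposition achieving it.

Every bag has size at most 3, so the width is 3 − 1 = 2 and tw(G) ≤ 2. For the lower bound, the 3 vertices {c, d, f} are pairwise adjacent, and any tree decomposition puts a clique entirely inside one bag — forcing width ≥ 2. Hence tw(G) = 2 exactly.

Treewidth 2.
One optimal decomposition is:
Bags: B1 = {c, d, f}  B2 = {c, e, f}  B3 = {a, c, e}  B4 = {c, e, g}  B5 = {b, c, d}
Tree: B1–B2, B2–B3, B2–B4, B1–B5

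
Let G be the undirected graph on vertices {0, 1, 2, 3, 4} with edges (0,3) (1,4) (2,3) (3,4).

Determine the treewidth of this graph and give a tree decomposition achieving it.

Treewidth 1.
One optimal decomposition is:
Bags: B1 = {1, 4}  B2 = {3, 4}  B3 = {0, 3}  B4 = {2, 3}
Tree: B1–B2, B2–B3, B3–B4

Every bag has size at most 2, so the width is 2 − 1 = 1 and tw(G) ≤ 1. G has an edge, so its treewidth is at least 1. Combining the bounds, tw(G) = 1.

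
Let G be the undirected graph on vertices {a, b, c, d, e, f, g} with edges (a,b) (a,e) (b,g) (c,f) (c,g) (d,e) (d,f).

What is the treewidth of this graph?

A width-2 tree decomposition is:
Bags: B1 = {a, b, e}  B2 = {b, e, g}  B3 = {c, e, g}  B4 = {c, e, f}  B5 = {d, e, f}
Tree: B1–B2, B2–B3, B3–B4, B4–B5
Each bag holds 3 vertices, so the decomposition has width 2, which upper-bounds the treewidth. The edges e–a–b–g–c–f–d–e form a cycle, so G is not a tree and its treewidth is at least 2. Combining the bounds, tw(G) = 2.

2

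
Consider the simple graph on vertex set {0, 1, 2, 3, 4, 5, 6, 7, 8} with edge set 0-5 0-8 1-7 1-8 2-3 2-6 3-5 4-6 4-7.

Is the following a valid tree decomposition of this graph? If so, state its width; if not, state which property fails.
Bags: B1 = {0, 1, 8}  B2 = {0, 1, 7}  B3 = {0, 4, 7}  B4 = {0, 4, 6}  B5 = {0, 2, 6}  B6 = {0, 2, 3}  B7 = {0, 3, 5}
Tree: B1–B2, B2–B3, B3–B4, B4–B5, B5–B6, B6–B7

Vertex coverage: the bags together contain {0, 1, 2, 3, 4, 5, 6, 7, 8}, the full vertex set. Edge coverage: each edge of G has both endpoints in at least one bag. Running intersection: for every vertex, the bags containing it form a connected subtree. All three properties hold, so this is a valid tree decomposition of width max|bag| − 1 = 2, and hence tw(G) ≤ 2.

Yes; width 2.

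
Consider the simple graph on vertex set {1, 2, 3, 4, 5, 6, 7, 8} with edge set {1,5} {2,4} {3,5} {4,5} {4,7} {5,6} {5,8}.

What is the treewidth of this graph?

A width-1 tree decomposition is:
Bags: B1 = {4, 5}  B2 = {3, 5}  B3 = {5, 6}  B4 = {4, 7}  B5 = {5, 8}  B6 = {2, 4}  B7 = {1, 5}
Tree: B1–B2, B2–B3, B1–B4, B1–B5, B1–B6, B1–B7
Every bag has size at most 2, so the width is 2 − 1 = 1 and tw(G) ≤ 1. G has an edge, so its treewidth is at least 1. Hence tw(G) = 1 exactly.

1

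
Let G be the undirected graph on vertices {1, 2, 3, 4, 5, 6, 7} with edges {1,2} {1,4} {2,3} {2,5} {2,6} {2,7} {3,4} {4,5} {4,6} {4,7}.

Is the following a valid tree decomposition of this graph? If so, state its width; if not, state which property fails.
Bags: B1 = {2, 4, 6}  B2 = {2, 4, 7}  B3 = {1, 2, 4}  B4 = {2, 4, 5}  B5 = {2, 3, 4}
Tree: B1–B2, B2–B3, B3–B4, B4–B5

Yes; width 2.

Vertex coverage: the bags together contain {1, 2, 3, 4, 5, 6, 7}, the full vertex set. Edge coverage: each edge of G has both endpoints in at least one bag. Running intersection: for every vertex, the bags containing it form a connected subtree. All three properties hold, so this is a valid tree decomposition of width max|bag| − 1 = 2, and hence tw(G) ≤ 2.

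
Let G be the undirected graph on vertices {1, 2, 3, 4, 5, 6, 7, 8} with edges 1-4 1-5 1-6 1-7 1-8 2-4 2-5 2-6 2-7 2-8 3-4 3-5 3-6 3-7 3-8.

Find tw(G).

A width-3 tree decomposition is:
Bags: B1 = {1, 2, 3, 4}  B2 = {1, 2, 3, 7}  B3 = {1, 2, 3, 5}  B4 = {1, 2, 3, 6}  B5 = {1, 2, 3, 8}
Tree: B1–B2, B2–B3, B3–B4, B4–B5
Each bag holds 4 vertices, so the decomposition has width 3, which upper-bounds the treewidth. For the lower bound: the 4 vertex sets {2,4}, {1,7}, {3}, {5} are disjoint, each induces a connected subgraph, and every pair is joined by at least one edge of G. Contracting each set to a single vertex therefore yields K_{4} as a minor, and since treewidth is minor-monotone, tw(G) ≥ tw(K_{4}) = 3. Combining the bounds, tw(G) = 3.

3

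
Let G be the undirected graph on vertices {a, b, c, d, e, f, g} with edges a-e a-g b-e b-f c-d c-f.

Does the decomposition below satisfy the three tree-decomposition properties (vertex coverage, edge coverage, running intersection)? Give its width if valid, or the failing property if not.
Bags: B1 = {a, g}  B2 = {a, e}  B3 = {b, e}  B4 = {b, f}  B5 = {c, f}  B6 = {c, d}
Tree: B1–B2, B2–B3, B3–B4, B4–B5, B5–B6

Checking the three conditions: (i) the bags cover all of {a, b, c, d, e, f, g}; (ii) for each edge, some bag contains both endpoints; (iii) the bags containing any fixed vertex form a subtree. All hold, so the decomposition is valid with width 2 − 1 = 1.

Yes; width 1.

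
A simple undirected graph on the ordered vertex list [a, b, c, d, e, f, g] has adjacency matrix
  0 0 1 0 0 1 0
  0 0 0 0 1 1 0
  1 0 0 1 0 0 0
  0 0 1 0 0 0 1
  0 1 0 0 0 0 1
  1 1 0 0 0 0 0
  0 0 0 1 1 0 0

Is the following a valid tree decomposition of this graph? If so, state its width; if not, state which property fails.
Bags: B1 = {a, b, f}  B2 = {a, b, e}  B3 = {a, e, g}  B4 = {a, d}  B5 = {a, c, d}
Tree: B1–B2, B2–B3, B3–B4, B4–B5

No — edge (g,d) lies in no bag.

A tree decomposition must satisfy three properties: every vertex lies in some bag; for every edge, both endpoints lie together in some bag; and for every vertex, the bags containing it form a connected subtree. Here edge (g,d) lies in no bag, so the decomposition is invalid.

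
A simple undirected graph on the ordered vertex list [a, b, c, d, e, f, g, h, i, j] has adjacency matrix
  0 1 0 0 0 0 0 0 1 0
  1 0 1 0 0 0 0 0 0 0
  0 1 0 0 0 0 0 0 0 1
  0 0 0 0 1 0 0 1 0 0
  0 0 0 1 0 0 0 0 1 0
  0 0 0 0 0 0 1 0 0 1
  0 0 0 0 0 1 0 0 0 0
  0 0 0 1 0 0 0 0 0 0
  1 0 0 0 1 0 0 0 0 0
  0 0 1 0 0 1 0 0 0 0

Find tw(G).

1

A width-1 tree decomposition is:
Bags: B1 = {d, h}  B2 = {d, e}  B3 = {e, i}  B4 = {a, i}  B5 = {a, b}  B6 = {b, c}  B7 = {c, j}  B8 = {f, j}  B9 = {f, g}
Tree: B1–B2, B2–B3, B3–B4, B4–B5, B5–B6, B6–B7, B7–B8, B8–B9
Each bag holds 2 vertices, so the decomposition has width 1, which upper-bounds the treewidth. Since G has at least one edge (e.g. h–d), it is not an edgeless graph, so tw(G) ≥ 1. Hence tw(G) = 1 exactly.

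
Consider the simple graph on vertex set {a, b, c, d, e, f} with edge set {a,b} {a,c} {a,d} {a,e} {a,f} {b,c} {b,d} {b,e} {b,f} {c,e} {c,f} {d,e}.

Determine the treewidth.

3

A width-3 tree decomposition is:
Bags: B1 = {a, b, c, f}  B2 = {a, b, c, e}  B3 = {a, b, d, e}
Tree: B1–B2, B2–B3
Each bag holds 4 vertices, so the decomposition has width 3, which upper-bounds the treewidth. On the other hand G contains the 4-clique {a, b, d, e}. A clique must lie in a single bag of any decomposition, so no decomposition can have width below 3. The upper and lower bounds meet at 3, so that is the treewidth.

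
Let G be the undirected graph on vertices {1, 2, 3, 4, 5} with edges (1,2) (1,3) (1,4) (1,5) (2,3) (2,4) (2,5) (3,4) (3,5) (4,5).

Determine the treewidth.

4

A width-4 tree decomposition is:
Bags: B1 = {1, 2, 3, 4, 5}
Tree: (single bag)
With just one bag of size 5, the width is 5 − 1 = 4, so tw(G) ≤ 4. For the lower bound, the 5 vertices {1, 2, 3, 4, 5} are pairwise adjacent, and any tree decomposition puts a clique entirely inside one bag — forcing width ≥ 4. Combining the bounds, tw(G) = 4.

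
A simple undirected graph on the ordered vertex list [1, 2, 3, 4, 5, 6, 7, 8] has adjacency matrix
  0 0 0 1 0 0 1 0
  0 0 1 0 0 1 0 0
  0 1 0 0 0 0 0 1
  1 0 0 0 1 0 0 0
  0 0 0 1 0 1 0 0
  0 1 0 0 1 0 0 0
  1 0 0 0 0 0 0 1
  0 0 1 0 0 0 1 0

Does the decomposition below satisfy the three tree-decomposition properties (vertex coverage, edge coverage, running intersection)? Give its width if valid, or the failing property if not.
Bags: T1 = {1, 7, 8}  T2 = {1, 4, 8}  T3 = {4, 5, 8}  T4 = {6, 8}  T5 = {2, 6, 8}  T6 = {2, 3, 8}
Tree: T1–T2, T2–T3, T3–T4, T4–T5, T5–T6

No — edge (5,6) lies in no bag.

A tree decomposition must satisfy three properties: every vertex lies in some bag; for every edge, both endpoints lie together in some bag; and for every vertex, the bags containing it form a connected subtree. Here edge (5,6) lies in no bag, so the decomposition is invalid.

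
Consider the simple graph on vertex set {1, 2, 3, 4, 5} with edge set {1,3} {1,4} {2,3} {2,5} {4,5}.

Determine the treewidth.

2

A width-2 tree decomposition is:
Bags: B1 = {2, 3, 5}  B2 = {1, 3, 5}  B3 = {1, 4, 5}
Tree: B1–B2, B2–B3
The largest bag has 3 vertices, giving width 2; this decomposition certifies tw(G) ≤ 2. Since 5–2–3–1–4–5 is a cycle in G, G is not acyclic. Forests are exactly the graphs of treewidth ≤ 1, so tw(G) ≥ 2. The upper and lower bounds meet at 2, so that is the treewidth.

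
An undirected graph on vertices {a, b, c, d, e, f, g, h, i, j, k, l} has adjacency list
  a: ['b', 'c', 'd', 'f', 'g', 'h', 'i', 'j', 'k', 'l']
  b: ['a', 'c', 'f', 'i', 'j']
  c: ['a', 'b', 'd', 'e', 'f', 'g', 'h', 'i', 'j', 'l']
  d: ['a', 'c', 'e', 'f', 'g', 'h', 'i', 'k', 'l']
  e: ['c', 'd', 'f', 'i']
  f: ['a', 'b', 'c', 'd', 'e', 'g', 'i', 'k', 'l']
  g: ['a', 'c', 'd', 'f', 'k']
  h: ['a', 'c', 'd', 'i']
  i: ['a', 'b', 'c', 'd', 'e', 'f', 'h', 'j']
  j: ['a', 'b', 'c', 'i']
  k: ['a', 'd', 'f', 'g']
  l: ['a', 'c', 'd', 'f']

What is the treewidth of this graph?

4

A width-4 tree decomposition is:
Bags: B1 = {a, c, d, f, i}  B2 = {a, c, d, h, i}  B3 = {c, d, e, f, i}  B4 = {a, b, c, f, i}  B5 = {a, c, d, f, l}  B6 = {a, c, d, f, g}  B7 = {a, d, f, g, k}  B8 = {a, b, c, i, j}
Tree: B1–B2, B1–B3, B1–B4, B1–B5, B5–B6, B6–B7, B4–B8
The largest bag has 5 vertices, giving width 4; this decomposition certifies tw(G) ≤ 4. Conversely, {c, d, e, f, i} is a clique of size 5, and the vertices of any clique must share a bag in every tree decomposition; so some bag has ≥ 5 vertices and tw(G) ≥ 4. The upper and lower bounds meet at 4, so that is the treewidth.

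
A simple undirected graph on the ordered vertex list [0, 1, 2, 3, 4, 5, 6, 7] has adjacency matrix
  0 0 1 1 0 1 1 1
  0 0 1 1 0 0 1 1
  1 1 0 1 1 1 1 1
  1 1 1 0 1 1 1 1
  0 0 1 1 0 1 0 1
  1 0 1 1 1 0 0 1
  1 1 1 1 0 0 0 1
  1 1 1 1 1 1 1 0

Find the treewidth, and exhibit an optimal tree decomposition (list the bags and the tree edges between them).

Every bag has size at most 5, so the width is 5 − 1 = 4 and tw(G) ≤ 4. For the lower bound, the 5 vertices {0, 2, 3, 5, 7} are pairwise adjacent, and any tree decomposition puts a clique entirely inside one bag — forcing width ≥ 4. Combining the bounds, tw(G) = 4.

Treewidth 4.
One such decomposition:
Bags: B1 = {2, 3, 4, 5, 7}  B2 = {0, 2, 3, 5, 7}  B3 = {0, 2, 3, 6, 7}  B4 = {1, 2, 3, 6, 7}
Tree: B1–B2, B2–B3, B3–B4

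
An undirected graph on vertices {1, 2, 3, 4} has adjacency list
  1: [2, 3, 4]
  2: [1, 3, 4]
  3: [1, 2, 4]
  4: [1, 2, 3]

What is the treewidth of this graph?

A width-3 tree decomposition is:
Bags: B1 = {1, 2, 3, 4}
Tree: (single bag)
A single bag containing all 4 vertices is trivially a valid decomposition of width 3. For the lower bound, the 4 vertices {1, 2, 3, 4} are pairwise adjacent, and any tree decomposition puts a clique entirely inside one bag — forcing width ≥ 3. Hence tw(G) = 3 exactly.

3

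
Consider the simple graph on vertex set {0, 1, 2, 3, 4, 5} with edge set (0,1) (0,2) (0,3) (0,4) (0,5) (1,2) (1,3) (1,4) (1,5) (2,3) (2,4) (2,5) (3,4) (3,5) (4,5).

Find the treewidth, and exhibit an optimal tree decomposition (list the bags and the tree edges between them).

A single bag containing all 6 vertices is trivially a valid decomposition of width 5. On the other hand G contains the 6-clique {0, 1, 2, 3, 4, 5}. A clique must lie in a single bag of any decomposition, so no decomposition can have width below 5. Therefore the treewidth is 5.

Treewidth 5.
One optimal decomposition is:
Bags: B1 = {0, 1, 2, 3, 4, 5}
Tree: (single bag)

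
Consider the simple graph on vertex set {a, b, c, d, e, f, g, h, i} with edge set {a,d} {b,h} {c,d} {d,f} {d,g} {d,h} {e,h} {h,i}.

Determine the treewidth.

1

A width-1 tree decomposition is:
Bags: B1 = {d, g}  B2 = {a, d}  B3 = {d, h}  B4 = {h, i}  B5 = {d, f}  B6 = {c, d}  B7 = {e, h}  B8 = {b, h}
Tree: B1–B2, B1–B3, B3–B4, B3–B5, B3–B6, B3–B7, B7–B8
Every bag has size at most 2, so the width is 2 − 1 = 1 and tw(G) ≤ 1. G has an edge, so its treewidth is at least 1. Combining the bounds, tw(G) = 1.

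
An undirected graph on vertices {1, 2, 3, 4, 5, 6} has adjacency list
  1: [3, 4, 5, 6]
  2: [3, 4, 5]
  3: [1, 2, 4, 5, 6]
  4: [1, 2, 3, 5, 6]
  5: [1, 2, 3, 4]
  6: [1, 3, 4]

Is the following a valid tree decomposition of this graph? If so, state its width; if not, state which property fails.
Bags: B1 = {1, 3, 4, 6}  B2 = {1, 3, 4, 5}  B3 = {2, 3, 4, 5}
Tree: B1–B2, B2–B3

Yes; width 3.

Every vertex of G appears in some bag (union = {1, 2, 3, 4, 5, 6}); every edge is covered by a bag; and for each vertex v the set of bags containing v is connected in the bag tree. The decomposition is therefore valid. The largest bag has 4 vertices, so the width is 3.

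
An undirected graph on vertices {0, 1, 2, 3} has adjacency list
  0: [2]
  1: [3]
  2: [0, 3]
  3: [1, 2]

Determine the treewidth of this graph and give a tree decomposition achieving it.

Each bag holds 2 vertices, so the decomposition has width 1, which upper-bounds the treewidth. Since G has at least one edge (e.g. 0–2), it is not an edgeless graph, so tw(G) ≥ 1. The upper and lower bounds meet at 1, so that is the treewidth.

Treewidth 1.
One such decomposition:
Bags: B1 = {0, 2}  B2 = {2, 3}  B3 = {1, 3}
Tree: B1–B2, B2–B3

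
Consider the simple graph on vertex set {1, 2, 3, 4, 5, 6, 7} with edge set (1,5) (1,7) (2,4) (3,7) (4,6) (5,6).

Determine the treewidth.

1

A width-1 tree decomposition is:
Bags: B1 = {2, 4}  B2 = {4, 6}  B3 = {5, 6}  B4 = {1, 5}  B5 = {1, 7}  B6 = {3, 7}
Tree: B1–B2, B2–B3, B3–B4, B4–B5, B5–B6
Each bag holds 2 vertices, so the decomposition has width 1, which upper-bounds the treewidth. G has an edge, so its treewidth is at least 1. Combining the bounds, tw(G) = 1.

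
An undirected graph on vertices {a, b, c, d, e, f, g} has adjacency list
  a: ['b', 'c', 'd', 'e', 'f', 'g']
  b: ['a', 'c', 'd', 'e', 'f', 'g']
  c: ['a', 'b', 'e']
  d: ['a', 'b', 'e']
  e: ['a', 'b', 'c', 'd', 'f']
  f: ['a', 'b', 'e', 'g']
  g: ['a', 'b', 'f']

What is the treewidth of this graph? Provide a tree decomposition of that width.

Every bag has size at most 4, so the width is 4 − 1 = 3 and tw(G) ≤ 3. On the other hand G contains the 4-clique {a, b, f, g}. A clique must lie in a single bag of any decomposition, so no decomposition can have width below 3. Combining the bounds, tw(G) = 3.

Treewidth 3.
One optimal decomposition is:
Bags: B1 = {a, b, f, g}  B2 = {a, b, e, f}  B3 = {a, b, d, e}  B4 = {a, b, c, e}
Tree: B1–B2, B2–B3, B3–B4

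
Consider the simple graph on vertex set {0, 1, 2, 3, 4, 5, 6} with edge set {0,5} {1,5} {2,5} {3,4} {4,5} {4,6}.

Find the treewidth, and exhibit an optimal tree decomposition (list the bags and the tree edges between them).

Every bag has size at most 2, so the width is 2 − 1 = 1 and tw(G) ≤ 1. Since G has at least one edge (e.g. 4–5), it is not an edgeless graph, so tw(G) ≥ 1. Hence tw(G) = 1 exactly.

Treewidth 1.
One such decomposition:
Bags: B1 = {4, 5}  B2 = {1, 5}  B3 = {3, 4}  B4 = {0, 5}  B5 = {4, 6}  B6 = {2, 5}
Tree: B1–B2, B1–B3, B1–B4, B1–B5, B1–B6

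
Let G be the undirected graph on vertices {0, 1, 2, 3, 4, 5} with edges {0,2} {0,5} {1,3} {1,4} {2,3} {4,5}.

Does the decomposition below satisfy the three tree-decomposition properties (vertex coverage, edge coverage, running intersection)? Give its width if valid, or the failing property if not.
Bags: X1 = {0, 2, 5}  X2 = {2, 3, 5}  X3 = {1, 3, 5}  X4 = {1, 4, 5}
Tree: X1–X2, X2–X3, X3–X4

Yes; width 2.

Vertex coverage: the bags together contain {0, 1, 2, 3, 4, 5}, the full vertex set. Edge coverage: each edge of G has both endpoints in at least one bag. Running intersection: for every vertex, the bags containing it form a connected subtree. All three properties hold, so this is a valid tree decomposition of width max|bag| − 1 = 2, and hence tw(G) ≤ 2.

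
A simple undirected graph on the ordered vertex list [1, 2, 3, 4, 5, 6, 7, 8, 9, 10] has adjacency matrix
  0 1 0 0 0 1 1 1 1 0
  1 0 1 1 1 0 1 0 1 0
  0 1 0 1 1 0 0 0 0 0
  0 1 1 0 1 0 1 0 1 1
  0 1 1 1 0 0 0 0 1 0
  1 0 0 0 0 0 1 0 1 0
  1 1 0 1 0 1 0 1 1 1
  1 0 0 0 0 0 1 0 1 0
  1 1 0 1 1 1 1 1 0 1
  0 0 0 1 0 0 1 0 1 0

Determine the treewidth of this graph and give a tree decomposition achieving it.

Treewidth 3.
One such decomposition:
Bags: B1 = {2, 4, 7, 9}  B2 = {1, 2, 7, 9}  B3 = {1, 7, 8, 9}  B4 = {1, 6, 7, 9}  B5 = {2, 4, 5, 9}  B6 = {4, 7, 9, 10}  B7 = {2, 3, 4, 5}
Tree: B1–B2, B2–B3, B3–B4, B1–B5, B1–B6, B5–B7

The largest bag has 4 vertices, giving width 3; this decomposition certifies tw(G) ≤ 3. Conversely, {2, 4, 5, 9} is a clique of size 4, and the vertices of any clique must share a bag in every tree decomposition; so some bag has ≥ 4 vertices and tw(G) ≥ 3. Hence tw(G) = 3 exactly.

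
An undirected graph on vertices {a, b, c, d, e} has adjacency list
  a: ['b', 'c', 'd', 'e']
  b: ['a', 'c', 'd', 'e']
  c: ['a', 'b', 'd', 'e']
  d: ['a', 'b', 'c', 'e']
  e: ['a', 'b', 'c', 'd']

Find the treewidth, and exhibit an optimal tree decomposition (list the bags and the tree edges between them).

Treewidth 4.
One optimal decomposition is:
Bags: B1 = {a, b, c, d, e}
Tree: (single bag)

With just one bag of size 5, the width is 5 − 1 = 4, so tw(G) ≤ 4. Conversely, {a, b, c, d, e} is a clique of size 5, and the vertices of any clique must share a bag in every tree decomposition; so some bag has ≥ 5 vertices and tw(G) ≥ 4. The upper and lower bounds meet at 4, so that is the treewidth.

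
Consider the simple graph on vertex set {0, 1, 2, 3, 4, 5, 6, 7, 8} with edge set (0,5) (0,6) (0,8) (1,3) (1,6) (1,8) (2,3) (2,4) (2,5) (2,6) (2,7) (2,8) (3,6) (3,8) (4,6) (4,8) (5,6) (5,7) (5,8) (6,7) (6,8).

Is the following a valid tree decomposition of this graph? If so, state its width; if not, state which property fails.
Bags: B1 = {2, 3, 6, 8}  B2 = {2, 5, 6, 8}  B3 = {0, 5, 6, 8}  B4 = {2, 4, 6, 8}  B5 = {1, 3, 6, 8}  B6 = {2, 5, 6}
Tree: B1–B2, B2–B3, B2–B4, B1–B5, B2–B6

No — vertex 7 appears in no bag.

A tree decomposition must satisfy three properties: every vertex lies in some bag; for every edge, both endpoints lie together in some bag; and for every vertex, the bags containing it form a connected subtree. Here vertex 7 appears in no bag, so the decomposition is invalid.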